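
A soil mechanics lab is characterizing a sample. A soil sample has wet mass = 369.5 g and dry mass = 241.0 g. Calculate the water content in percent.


Using w = (m_wet - m_dry) / m_dry * 100
m_wet - m_dry = 369.5 - 241.0 = 128.5 g
w = 128.5 / 241.0 * 100
w = 53.32 %


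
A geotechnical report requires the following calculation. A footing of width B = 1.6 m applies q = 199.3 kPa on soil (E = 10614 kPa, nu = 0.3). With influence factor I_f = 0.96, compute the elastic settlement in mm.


Using Se = q * B * (1 - nu^2) * I_f / E
1 - nu^2 = 1 - 0.3^2 = 0.91
Se = 199.3 * 1.6 * 0.91 * 0.96 / 10614
Se = 0.026246 m
Convert to mm: Se = 0.026246 * 1000 = 26.246 mm


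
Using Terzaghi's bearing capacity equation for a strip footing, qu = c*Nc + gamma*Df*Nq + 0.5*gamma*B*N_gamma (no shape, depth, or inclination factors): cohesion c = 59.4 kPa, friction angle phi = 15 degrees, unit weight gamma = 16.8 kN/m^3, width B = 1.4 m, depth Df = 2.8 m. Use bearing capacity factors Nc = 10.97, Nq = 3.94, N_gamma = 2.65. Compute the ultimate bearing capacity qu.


Result: 868.12 kPa

Derivation:
Compute qu = c*Nc + gamma*Df*Nq + 0.5*gamma*B*N_gamma
Term 1: 59.4 * 10.97 = 651.618
Term 2: 16.8 * 2.8 * 3.94 = 185.3376
Term 3: 0.5 * 16.8 * 1.4 * 2.65 = 31.164
qu = 651.618 + 185.3376 + 31.164
qu = 868.12 kPa


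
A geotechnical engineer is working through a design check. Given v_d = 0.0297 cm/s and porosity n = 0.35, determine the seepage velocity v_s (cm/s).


Result: 0.08486 cm/s

Derivation:
Using v_s = v_d / n
v_s = 0.0297 / 0.35
v_s = 0.08486 cm/s


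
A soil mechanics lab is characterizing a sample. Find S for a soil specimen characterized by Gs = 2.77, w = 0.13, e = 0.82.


Using S = Gs * w / e
S = 2.77 * 0.13 / 0.82
S = 0.4391


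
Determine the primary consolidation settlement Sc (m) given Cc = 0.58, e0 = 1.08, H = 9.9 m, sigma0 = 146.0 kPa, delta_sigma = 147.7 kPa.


Result: 0.838 m

Derivation:
Using Sc = Cc * H / (1 + e0) * log10((sigma0 + delta_sigma) / sigma0)
Stress ratio = (146.0 + 147.7) / 146.0 = 2.01164
log10(2.01164) = 0.303551
Cc * H / (1 + e0) = 0.58 * 9.9 / (1 + 1.08) = 2.76058
Sc = 2.76058 * 0.303551
Sc = 0.838 m


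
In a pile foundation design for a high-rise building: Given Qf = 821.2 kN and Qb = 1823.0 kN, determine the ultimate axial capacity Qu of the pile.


Result: 2644.2 kN

Derivation:
Using Qu = Qf + Qb
Qu = 821.2 + 1823.0
Qu = 2644.2 kN


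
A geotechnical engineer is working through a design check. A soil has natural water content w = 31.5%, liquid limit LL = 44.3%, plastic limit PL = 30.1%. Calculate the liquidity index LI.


First compute the plasticity index:
PI = LL - PL = 44.3 - 30.1 = 14.2
Then compute the liquidity index:
LI = (w - PL) / PI
LI = (31.5 - 30.1) / 14.2
LI = 0.099


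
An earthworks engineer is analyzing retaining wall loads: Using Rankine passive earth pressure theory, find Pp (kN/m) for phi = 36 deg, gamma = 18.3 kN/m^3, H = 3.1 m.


Result: 338.7 kN/m

Derivation:
Compute passive earth pressure coefficient:
Kp = tan^2(45 + phi/2) = tan^2(63.0) = 3.85184
Compute passive force:
Pp = 0.5 * Kp * gamma * H^2
Pp = 0.5 * 3.85184 * 18.3 * 3.1^2
Pp = 338.7 kN/m


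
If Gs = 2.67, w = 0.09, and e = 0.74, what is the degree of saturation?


Using S = Gs * w / e
S = 2.67 * 0.09 / 0.74
S = 0.3247


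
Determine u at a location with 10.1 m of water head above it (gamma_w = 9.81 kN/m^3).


Using u = gamma_w * h_w
u = 9.81 * 10.1
u = 99.08 kPa


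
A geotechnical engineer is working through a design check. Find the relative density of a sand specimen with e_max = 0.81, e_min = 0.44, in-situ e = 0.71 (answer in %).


Using Dr = (e_max - e) / (e_max - e_min) * 100
e_max - e = 0.81 - 0.71 = 0.1
e_max - e_min = 0.81 - 0.44 = 0.37
Dr = 0.1 / 0.37 * 100
Dr = 27.03 %


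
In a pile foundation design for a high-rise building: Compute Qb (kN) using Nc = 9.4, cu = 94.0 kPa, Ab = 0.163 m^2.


Using Qb = Nc * cu * Ab
Qb = 9.4 * 94.0 * 0.163
Qb = 144.03 kN


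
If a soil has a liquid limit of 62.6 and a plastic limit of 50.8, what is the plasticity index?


Result: 11.8

Derivation:
Using PI = LL - PL
PI = 62.6 - 50.8
PI = 11.8


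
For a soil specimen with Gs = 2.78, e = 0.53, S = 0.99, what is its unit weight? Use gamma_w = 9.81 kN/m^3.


Using gamma = gamma_w * (Gs + S*e) / (1 + e)
Numerator: Gs + S*e = 2.78 + 0.99*0.53 = 3.3047
Denominator: 1 + e = 1 + 0.53 = 1.53
gamma = 9.81 * 3.3047 / 1.53
gamma = 21.189 kN/m^3


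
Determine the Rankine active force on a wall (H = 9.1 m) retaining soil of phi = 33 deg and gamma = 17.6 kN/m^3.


Compute active earth pressure coefficient:
Ka = tan^2(45 - phi/2) = tan^2(28.5) = 0.294801
Compute active force:
Pa = 0.5 * Ka * gamma * H^2
Pa = 0.5 * 0.294801 * 17.6 * 9.1^2
Pa = 214.83 kN/m


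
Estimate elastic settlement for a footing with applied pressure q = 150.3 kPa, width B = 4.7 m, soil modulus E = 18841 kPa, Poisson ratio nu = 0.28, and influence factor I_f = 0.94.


Using Se = q * B * (1 - nu^2) * I_f / E
1 - nu^2 = 1 - 0.28^2 = 0.9216
Se = 150.3 * 4.7 * 0.9216 * 0.94 / 18841
Se = 0.032481 m
Convert to mm: Se = 0.032481 * 1000 = 32.481 mm


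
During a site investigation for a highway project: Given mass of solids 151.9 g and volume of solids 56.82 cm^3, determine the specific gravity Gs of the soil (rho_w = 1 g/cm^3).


Using Gs = m_s / (V_s * rho_w)
Since rho_w = 1 g/cm^3:
Gs = 151.9 / 56.82
Gs = 2.673


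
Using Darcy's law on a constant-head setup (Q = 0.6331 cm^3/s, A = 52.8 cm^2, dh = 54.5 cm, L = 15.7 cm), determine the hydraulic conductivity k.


Compute hydraulic gradient:
i = dh / L = 54.5 / 15.7 = 3.47134
Then apply Darcy's law:
k = Q / (A * i)
k = 0.6331 / (52.8 * 3.47134)
k = 0.6331 / 183.287
k = 0.003454 cm/s


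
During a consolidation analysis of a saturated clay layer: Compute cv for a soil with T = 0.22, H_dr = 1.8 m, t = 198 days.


Result: 0.0036 m^2/day

Derivation:
Using cv = T * H_dr^2 / t
H_dr^2 = 1.8^2 = 3.24
cv = 0.22 * 3.24 / 198
cv = 0.0036 m^2/day


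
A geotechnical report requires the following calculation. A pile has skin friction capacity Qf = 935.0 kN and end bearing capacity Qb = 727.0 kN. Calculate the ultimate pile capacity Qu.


Using Qu = Qf + Qb
Qu = 935.0 + 727.0
Qu = 1662.0 kN


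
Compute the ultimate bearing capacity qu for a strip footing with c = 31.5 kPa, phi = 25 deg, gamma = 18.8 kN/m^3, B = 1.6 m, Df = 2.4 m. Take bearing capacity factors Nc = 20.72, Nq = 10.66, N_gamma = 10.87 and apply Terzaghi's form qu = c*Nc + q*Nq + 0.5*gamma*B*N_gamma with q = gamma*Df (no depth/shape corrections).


Compute qu = c*Nc + gamma*Df*Nq + 0.5*gamma*B*N_gamma
Term 1: 31.5 * 20.72 = 652.68
Term 2: 18.8 * 2.4 * 10.66 = 480.9792
Term 3: 0.5 * 18.8 * 1.6 * 10.87 = 163.4848
qu = 652.68 + 480.9792 + 163.4848
qu = 1297.14 kPa


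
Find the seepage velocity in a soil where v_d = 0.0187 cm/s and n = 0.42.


Using v_s = v_d / n
v_s = 0.0187 / 0.42
v_s = 0.04452 cm/s


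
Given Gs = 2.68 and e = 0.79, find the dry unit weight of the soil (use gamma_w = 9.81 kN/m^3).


Using gamma_d = Gs * gamma_w / (1 + e)
gamma_d = 2.68 * 9.81 / (1 + 0.79)
gamma_d = 2.68 * 9.81 / 1.79
gamma_d = 14.688 kN/m^3


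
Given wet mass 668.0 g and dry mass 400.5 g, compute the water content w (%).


Using w = (m_wet - m_dry) / m_dry * 100
m_wet - m_dry = 668.0 - 400.5 = 267.5 g
w = 267.5 / 400.5 * 100
w = 66.79 %


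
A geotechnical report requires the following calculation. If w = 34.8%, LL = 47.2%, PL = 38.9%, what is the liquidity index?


Result: -0.494

Derivation:
First compute the plasticity index:
PI = LL - PL = 47.2 - 38.9 = 8.3
Then compute the liquidity index:
LI = (w - PL) / PI
LI = (34.8 - 38.9) / 8.3
LI = -0.494


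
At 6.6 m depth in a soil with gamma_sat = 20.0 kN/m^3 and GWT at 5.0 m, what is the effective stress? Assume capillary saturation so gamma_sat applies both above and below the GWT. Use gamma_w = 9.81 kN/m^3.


Total stress = gamma_sat * depth
sigma = 20.0 * 6.6 = 132.0 kPa
Pore water pressure u = gamma_w * (depth - d_wt)
u = 9.81 * (6.6 - 5.0) = 15.696 kPa
Effective stress = sigma - u
sigma' = 132.0 - 15.696 = 116.3 kPa


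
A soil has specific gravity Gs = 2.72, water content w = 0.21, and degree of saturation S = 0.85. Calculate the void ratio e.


Result: 0.672

Derivation:
Using the relation e = Gs * w / S
e = 2.72 * 0.21 / 0.85
e = 0.672


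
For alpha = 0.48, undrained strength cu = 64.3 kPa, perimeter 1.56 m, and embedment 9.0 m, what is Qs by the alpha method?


Result: 433.33 kN

Derivation:
Using Qs = alpha * cu * perimeter * L
Qs = 0.48 * 64.3 * 1.56 * 9.0
Qs = 433.33 kN


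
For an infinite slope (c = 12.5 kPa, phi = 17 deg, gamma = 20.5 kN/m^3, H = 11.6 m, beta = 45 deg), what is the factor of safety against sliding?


Using Fs = c / (gamma*H*sin(beta)*cos(beta)) + tan(phi)/tan(beta)
Cohesion contribution = 12.5 / (20.5*11.6*sin(45)*cos(45))
Cohesion contribution = 0.10513
Friction contribution = tan(17)/tan(45) = 0.305731
Fs = 0.10513 + 0.305731
Fs = 0.411


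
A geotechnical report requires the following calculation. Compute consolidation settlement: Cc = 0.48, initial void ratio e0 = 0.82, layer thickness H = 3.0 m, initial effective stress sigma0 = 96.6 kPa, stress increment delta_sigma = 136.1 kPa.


Result: 0.3021 m

Derivation:
Using Sc = Cc * H / (1 + e0) * log10((sigma0 + delta_sigma) / sigma0)
Stress ratio = (96.6 + 136.1) / 96.6 = 2.4089
log10(2.4089) = 0.381819
Cc * H / (1 + e0) = 0.48 * 3.0 / (1 + 0.82) = 0.791209
Sc = 0.791209 * 0.381819
Sc = 0.3021 m


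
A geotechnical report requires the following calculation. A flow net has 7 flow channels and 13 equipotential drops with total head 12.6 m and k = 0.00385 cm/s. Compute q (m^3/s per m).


Convert k to m/s for unit consistency with H:
k = 0.00385 cm/s = 0.00385 / 100 m/s = 3.85e-05 m/s
Using q = k * H * Nf / Nd
Nf / Nd = 7 / 13 = 0.5385
q = 3.85e-05 * 12.6 * 0.5385
q = 0.0002612 m^3/s per m


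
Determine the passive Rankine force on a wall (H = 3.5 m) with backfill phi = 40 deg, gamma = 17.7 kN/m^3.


Compute passive earth pressure coefficient:
Kp = tan^2(45 + phi/2) = tan^2(65.0) = 4.59891
Compute passive force:
Pp = 0.5 * Kp * gamma * H^2
Pp = 0.5 * 4.59891 * 17.7 * 3.5^2
Pp = 498.58 kN/m


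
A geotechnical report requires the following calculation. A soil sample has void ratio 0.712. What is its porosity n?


Result: 0.4159

Derivation:
Using the relation n = e / (1 + e)
n = 0.712 / (1 + 0.712)
n = 0.712 / 1.712
n = 0.4159


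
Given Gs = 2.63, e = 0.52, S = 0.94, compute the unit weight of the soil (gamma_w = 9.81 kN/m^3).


Result: 20.129 kN/m^3

Derivation:
Using gamma = gamma_w * (Gs + S*e) / (1 + e)
Numerator: Gs + S*e = 2.63 + 0.94*0.52 = 3.1188
Denominator: 1 + e = 1 + 0.52 = 1.52
gamma = 9.81 * 3.1188 / 1.52
gamma = 20.129 kN/m^3


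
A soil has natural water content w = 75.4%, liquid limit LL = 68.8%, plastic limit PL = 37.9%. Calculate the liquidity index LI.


Result: 1.214

Derivation:
First compute the plasticity index:
PI = LL - PL = 68.8 - 37.9 = 30.9
Then compute the liquidity index:
LI = (w - PL) / PI
LI = (75.4 - 37.9) / 30.9
LI = 1.214


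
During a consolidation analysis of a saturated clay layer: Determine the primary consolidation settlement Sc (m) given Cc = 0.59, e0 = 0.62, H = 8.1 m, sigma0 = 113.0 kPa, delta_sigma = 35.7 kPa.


Using Sc = Cc * H / (1 + e0) * log10((sigma0 + delta_sigma) / sigma0)
Stress ratio = (113.0 + 35.7) / 113.0 = 1.31593
log10(1.31593) = 0.119233
Cc * H / (1 + e0) = 0.59 * 8.1 / (1 + 0.62) = 2.95
Sc = 2.95 * 0.119233
Sc = 0.3517 m


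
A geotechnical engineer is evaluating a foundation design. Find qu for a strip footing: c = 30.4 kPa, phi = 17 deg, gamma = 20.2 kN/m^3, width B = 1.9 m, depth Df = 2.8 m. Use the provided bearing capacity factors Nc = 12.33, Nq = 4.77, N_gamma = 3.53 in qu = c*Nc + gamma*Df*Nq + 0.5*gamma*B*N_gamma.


Compute qu = c*Nc + gamma*Df*Nq + 0.5*gamma*B*N_gamma
Term 1: 30.4 * 12.33 = 374.832
Term 2: 20.2 * 2.8 * 4.77 = 269.7912
Term 3: 0.5 * 20.2 * 1.9 * 3.53 = 67.7407
qu = 374.832 + 269.7912 + 67.7407
qu = 712.36 kPa


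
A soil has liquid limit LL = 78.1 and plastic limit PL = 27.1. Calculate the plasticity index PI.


Result: 51.0

Derivation:
Using PI = LL - PL
PI = 78.1 - 27.1
PI = 51.0


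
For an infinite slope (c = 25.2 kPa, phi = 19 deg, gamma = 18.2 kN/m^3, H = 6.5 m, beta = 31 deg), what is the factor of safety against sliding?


Result: 1.056

Derivation:
Using Fs = c / (gamma*H*sin(beta)*cos(beta)) + tan(phi)/tan(beta)
Cohesion contribution = 25.2 / (18.2*6.5*sin(31)*cos(31))
Cohesion contribution = 0.482515
Friction contribution = tan(19)/tan(31) = 0.573057
Fs = 0.482515 + 0.573057
Fs = 1.056


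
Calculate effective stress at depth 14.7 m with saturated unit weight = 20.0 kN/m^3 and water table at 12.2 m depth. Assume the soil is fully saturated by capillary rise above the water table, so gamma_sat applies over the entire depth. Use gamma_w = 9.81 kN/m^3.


Result: 269.48 kPa

Derivation:
Total stress = gamma_sat * depth
sigma = 20.0 * 14.7 = 294.0 kPa
Pore water pressure u = gamma_w * (depth - d_wt)
u = 9.81 * (14.7 - 12.2) = 24.525 kPa
Effective stress = sigma - u
sigma' = 294.0 - 24.525 = 269.48 kPa


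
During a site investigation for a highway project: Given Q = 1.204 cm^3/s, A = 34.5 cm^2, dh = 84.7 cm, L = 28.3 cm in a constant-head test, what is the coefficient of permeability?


Result: 0.01166 cm/s

Derivation:
Compute hydraulic gradient:
i = dh / L = 84.7 / 28.3 = 2.99293
Then apply Darcy's law:
k = Q / (A * i)
k = 1.204 / (34.5 * 2.99293)
k = 1.204 / 103.256
k = 0.01166 cm/s


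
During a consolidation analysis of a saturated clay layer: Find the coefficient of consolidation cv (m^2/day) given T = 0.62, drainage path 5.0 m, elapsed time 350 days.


Using cv = T * H_dr^2 / t
H_dr^2 = 5.0^2 = 25.0
cv = 0.62 * 25.0 / 350
cv = 0.04429 m^2/day


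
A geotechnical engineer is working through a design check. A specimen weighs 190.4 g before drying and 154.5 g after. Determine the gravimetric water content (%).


Result: 23.24 %

Derivation:
Using w = (m_wet - m_dry) / m_dry * 100
m_wet - m_dry = 190.4 - 154.5 = 35.9 g
w = 35.9 / 154.5 * 100
w = 23.24 %


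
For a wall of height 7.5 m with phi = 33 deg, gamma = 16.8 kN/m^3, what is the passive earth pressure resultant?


Compute passive earth pressure coefficient:
Kp = tan^2(45 + phi/2) = tan^2(61.5) = 3.39212
Compute passive force:
Pp = 0.5 * Kp * gamma * H^2
Pp = 0.5 * 3.39212 * 16.8 * 7.5^2
Pp = 1602.78 kN/m


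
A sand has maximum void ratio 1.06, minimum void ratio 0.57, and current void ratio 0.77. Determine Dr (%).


Result: 59.18 %

Derivation:
Using Dr = (e_max - e) / (e_max - e_min) * 100
e_max - e = 1.06 - 0.77 = 0.29
e_max - e_min = 1.06 - 0.57 = 0.49
Dr = 0.29 / 0.49 * 100
Dr = 59.18 %


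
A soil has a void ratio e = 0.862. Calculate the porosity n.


Using the relation n = e / (1 + e)
n = 0.862 / (1 + 0.862)
n = 0.862 / 1.862
n = 0.4629


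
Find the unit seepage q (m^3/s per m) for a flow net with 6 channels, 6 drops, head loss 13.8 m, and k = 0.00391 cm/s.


Convert k to m/s for unit consistency with H:
k = 0.00391 cm/s = 0.00391 / 100 m/s = 3.91e-05 m/s
Using q = k * H * Nf / Nd
Nf / Nd = 6 / 6 = 1.0
q = 3.91e-05 * 13.8 * 1.0
q = 0.0005396 m^3/s per m


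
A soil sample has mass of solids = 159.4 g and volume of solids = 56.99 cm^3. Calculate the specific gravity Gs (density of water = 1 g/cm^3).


Using Gs = m_s / (V_s * rho_w)
Since rho_w = 1 g/cm^3:
Gs = 159.4 / 56.99
Gs = 2.797


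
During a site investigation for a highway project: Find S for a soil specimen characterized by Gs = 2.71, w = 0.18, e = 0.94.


Result: 0.5189

Derivation:
Using S = Gs * w / e
S = 2.71 * 0.18 / 0.94
S = 0.5189


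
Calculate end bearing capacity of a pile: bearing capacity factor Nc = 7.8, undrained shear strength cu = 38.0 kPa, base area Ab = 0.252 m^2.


Result: 74.69 kN

Derivation:
Using Qb = Nc * cu * Ab
Qb = 7.8 * 38.0 * 0.252
Qb = 74.69 kN


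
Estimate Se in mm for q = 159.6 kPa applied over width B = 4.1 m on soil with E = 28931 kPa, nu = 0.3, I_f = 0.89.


Using Se = q * B * (1 - nu^2) * I_f / E
1 - nu^2 = 1 - 0.3^2 = 0.91
Se = 159.6 * 4.1 * 0.91 * 0.89 / 28931
Se = 0.018318 m
Convert to mm: Se = 0.018318 * 1000 = 18.318 mm


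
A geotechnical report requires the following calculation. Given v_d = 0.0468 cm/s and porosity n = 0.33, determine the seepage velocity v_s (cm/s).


Result: 0.14182 cm/s

Derivation:
Using v_s = v_d / n
v_s = 0.0468 / 0.33
v_s = 0.14182 cm/s


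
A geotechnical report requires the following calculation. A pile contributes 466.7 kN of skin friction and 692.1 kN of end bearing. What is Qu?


Using Qu = Qf + Qb
Qu = 466.7 + 692.1
Qu = 1158.8 kN


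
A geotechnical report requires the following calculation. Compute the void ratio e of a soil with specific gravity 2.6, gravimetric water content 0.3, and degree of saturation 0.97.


Result: 0.8041

Derivation:
Using the relation e = Gs * w / S
e = 2.6 * 0.3 / 0.97
e = 0.8041


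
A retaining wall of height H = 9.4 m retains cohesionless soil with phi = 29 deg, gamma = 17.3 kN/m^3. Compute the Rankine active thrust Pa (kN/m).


Compute active earth pressure coefficient:
Ka = tan^2(45 - phi/2) = tan^2(30.5) = 0.346974
Compute active force:
Pa = 0.5 * Ka * gamma * H^2
Pa = 0.5 * 0.346974 * 17.3 * 9.4^2
Pa = 265.2 kN/m


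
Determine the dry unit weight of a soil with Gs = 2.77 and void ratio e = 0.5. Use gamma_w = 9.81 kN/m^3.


Using gamma_d = Gs * gamma_w / (1 + e)
gamma_d = 2.77 * 9.81 / (1 + 0.5)
gamma_d = 2.77 * 9.81 / 1.5
gamma_d = 18.116 kN/m^3


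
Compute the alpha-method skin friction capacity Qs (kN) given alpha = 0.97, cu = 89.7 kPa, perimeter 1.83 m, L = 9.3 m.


Using Qs = alpha * cu * perimeter * L
Qs = 0.97 * 89.7 * 1.83 * 9.3
Qs = 1480.81 kN


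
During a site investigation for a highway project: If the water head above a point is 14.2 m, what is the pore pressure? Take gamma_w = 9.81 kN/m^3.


Using u = gamma_w * h_w
u = 9.81 * 14.2
u = 139.3 kPa


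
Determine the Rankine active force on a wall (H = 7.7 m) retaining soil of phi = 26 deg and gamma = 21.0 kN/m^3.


Compute active earth pressure coefficient:
Ka = tan^2(45 - phi/2) = tan^2(32.0) = 0.390462
Compute active force:
Pa = 0.5 * Ka * gamma * H^2
Pa = 0.5 * 0.390462 * 21.0 * 7.7^2
Pa = 243.08 kN/m


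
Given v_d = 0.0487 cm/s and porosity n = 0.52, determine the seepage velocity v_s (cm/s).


Using v_s = v_d / n
v_s = 0.0487 / 0.52
v_s = 0.09365 cm/s


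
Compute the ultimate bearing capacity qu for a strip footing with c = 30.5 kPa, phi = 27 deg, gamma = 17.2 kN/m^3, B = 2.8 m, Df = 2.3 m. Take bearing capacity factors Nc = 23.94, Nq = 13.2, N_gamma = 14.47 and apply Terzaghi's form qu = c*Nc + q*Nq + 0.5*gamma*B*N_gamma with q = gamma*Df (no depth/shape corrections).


Compute qu = c*Nc + gamma*Df*Nq + 0.5*gamma*B*N_gamma
Term 1: 30.5 * 23.94 = 730.17
Term 2: 17.2 * 2.3 * 13.2 = 522.192
Term 3: 0.5 * 17.2 * 2.8 * 14.47 = 348.4376
qu = 730.17 + 522.192 + 348.4376
qu = 1600.8 kPa


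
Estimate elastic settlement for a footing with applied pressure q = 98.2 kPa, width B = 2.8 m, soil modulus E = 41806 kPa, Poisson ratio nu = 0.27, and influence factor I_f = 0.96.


Result: 5.854 mm

Derivation:
Using Se = q * B * (1 - nu^2) * I_f / E
1 - nu^2 = 1 - 0.27^2 = 0.9271
Se = 98.2 * 2.8 * 0.9271 * 0.96 / 41806
Se = 0.005854 m
Convert to mm: Se = 0.005854 * 1000 = 5.854 mm


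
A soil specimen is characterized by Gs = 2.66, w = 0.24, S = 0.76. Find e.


Using the relation e = Gs * w / S
e = 2.66 * 0.24 / 0.76
e = 0.84


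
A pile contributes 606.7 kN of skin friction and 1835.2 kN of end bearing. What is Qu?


Result: 2441.9 kN

Derivation:
Using Qu = Qf + Qb
Qu = 606.7 + 1835.2
Qu = 2441.9 kN


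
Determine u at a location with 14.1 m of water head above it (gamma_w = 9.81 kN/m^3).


Using u = gamma_w * h_w
u = 9.81 * 14.1
u = 138.32 kPa


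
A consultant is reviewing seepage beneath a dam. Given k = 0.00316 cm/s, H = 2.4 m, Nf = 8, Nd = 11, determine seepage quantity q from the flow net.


Convert k to m/s for unit consistency with H:
k = 0.00316 cm/s = 0.00316 / 100 m/s = 3.16e-05 m/s
Using q = k * H * Nf / Nd
Nf / Nd = 8 / 11 = 0.7273
q = 3.16e-05 * 2.4 * 0.7273
q = 5.516e-05 m^3/s per m


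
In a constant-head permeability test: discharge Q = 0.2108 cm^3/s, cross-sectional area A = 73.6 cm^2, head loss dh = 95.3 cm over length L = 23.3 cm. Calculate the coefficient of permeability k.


Result: 0.0007 cm/s

Derivation:
Compute hydraulic gradient:
i = dh / L = 95.3 / 23.3 = 4.09013
Then apply Darcy's law:
k = Q / (A * i)
k = 0.2108 / (73.6 * 4.09013)
k = 0.2108 / 301.033
k = 0.0007 cm/s


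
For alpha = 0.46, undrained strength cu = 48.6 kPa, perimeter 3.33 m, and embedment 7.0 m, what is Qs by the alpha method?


Using Qs = alpha * cu * perimeter * L
Qs = 0.46 * 48.6 * 3.33 * 7.0
Qs = 521.12 kN


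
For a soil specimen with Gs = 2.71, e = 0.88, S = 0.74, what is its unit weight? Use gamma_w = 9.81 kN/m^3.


Result: 17.539 kN/m^3

Derivation:
Using gamma = gamma_w * (Gs + S*e) / (1 + e)
Numerator: Gs + S*e = 2.71 + 0.74*0.88 = 3.3612
Denominator: 1 + e = 1 + 0.88 = 1.88
gamma = 9.81 * 3.3612 / 1.88
gamma = 17.539 kN/m^3


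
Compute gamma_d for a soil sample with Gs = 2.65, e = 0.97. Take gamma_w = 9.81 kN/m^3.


Result: 13.196 kN/m^3

Derivation:
Using gamma_d = Gs * gamma_w / (1 + e)
gamma_d = 2.65 * 9.81 / (1 + 0.97)
gamma_d = 2.65 * 9.81 / 1.97
gamma_d = 13.196 kN/m^3


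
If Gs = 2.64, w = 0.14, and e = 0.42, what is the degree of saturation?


Using S = Gs * w / e
S = 2.64 * 0.14 / 0.42
S = 0.88


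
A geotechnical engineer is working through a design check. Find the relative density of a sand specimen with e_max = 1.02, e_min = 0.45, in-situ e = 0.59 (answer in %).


Result: 75.44 %

Derivation:
Using Dr = (e_max - e) / (e_max - e_min) * 100
e_max - e = 1.02 - 0.59 = 0.43
e_max - e_min = 1.02 - 0.45 = 0.57
Dr = 0.43 / 0.57 * 100
Dr = 75.44 %


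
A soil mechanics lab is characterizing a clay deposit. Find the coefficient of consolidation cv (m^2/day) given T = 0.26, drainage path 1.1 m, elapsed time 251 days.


Using cv = T * H_dr^2 / t
H_dr^2 = 1.1^2 = 1.21
cv = 0.26 * 1.21 / 251
cv = 0.00125 m^2/day


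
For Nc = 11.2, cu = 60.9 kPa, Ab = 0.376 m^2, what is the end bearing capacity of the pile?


Result: 256.46 kN

Derivation:
Using Qb = Nc * cu * Ab
Qb = 11.2 * 60.9 * 0.376
Qb = 256.46 kN


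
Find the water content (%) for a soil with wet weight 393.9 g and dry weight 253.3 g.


Using w = (m_wet - m_dry) / m_dry * 100
m_wet - m_dry = 393.9 - 253.3 = 140.6 g
w = 140.6 / 253.3 * 100
w = 55.51 %


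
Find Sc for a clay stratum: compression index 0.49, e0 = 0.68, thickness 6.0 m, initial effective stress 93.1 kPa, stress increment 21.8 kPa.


Using Sc = Cc * H / (1 + e0) * log10((sigma0 + delta_sigma) / sigma0)
Stress ratio = (93.1 + 21.8) / 93.1 = 1.23416
log10(1.23416) = 0.0913703
Cc * H / (1 + e0) = 0.49 * 6.0 / (1 + 0.68) = 1.75
Sc = 1.75 * 0.0913703
Sc = 0.1599 m


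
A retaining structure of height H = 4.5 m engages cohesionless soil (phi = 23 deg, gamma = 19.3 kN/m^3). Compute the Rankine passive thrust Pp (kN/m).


Compute passive earth pressure coefficient:
Kp = tan^2(45 + phi/2) = tan^2(56.5) = 2.282623
Compute passive force:
Pp = 0.5 * Kp * gamma * H^2
Pp = 0.5 * 2.282623 * 19.3 * 4.5^2
Pp = 446.05 kN/m


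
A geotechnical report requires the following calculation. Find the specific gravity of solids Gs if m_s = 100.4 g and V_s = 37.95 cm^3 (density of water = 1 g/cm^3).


Result: 2.646

Derivation:
Using Gs = m_s / (V_s * rho_w)
Since rho_w = 1 g/cm^3:
Gs = 100.4 / 37.95
Gs = 2.646


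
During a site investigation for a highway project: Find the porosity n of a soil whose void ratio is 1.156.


Using the relation n = e / (1 + e)
n = 1.156 / (1 + 1.156)
n = 1.156 / 2.156
n = 0.5362


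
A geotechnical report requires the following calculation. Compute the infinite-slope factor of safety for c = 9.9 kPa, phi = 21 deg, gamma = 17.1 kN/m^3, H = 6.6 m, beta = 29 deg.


Using Fs = c / (gamma*H*sin(beta)*cos(beta)) + tan(phi)/tan(beta)
Cohesion contribution = 9.9 / (17.1*6.6*sin(29)*cos(29))
Cohesion contribution = 0.206873
Friction contribution = tan(21)/tan(29) = 0.692509
Fs = 0.206873 + 0.692509
Fs = 0.899


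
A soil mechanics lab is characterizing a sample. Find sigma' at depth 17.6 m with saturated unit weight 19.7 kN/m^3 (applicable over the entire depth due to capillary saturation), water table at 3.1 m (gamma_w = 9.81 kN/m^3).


Total stress = gamma_sat * depth
sigma = 19.7 * 17.6 = 346.72 kPa
Pore water pressure u = gamma_w * (depth - d_wt)
u = 9.81 * (17.6 - 3.1) = 142.245 kPa
Effective stress = sigma - u
sigma' = 346.72 - 142.245 = 204.48 kPa


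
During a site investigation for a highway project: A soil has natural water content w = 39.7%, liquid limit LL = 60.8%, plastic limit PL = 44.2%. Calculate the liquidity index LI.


First compute the plasticity index:
PI = LL - PL = 60.8 - 44.2 = 16.6
Then compute the liquidity index:
LI = (w - PL) / PI
LI = (39.7 - 44.2) / 16.6
LI = -0.271


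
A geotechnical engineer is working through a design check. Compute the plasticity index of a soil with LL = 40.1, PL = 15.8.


Result: 24.3

Derivation:
Using PI = LL - PL
PI = 40.1 - 15.8
PI = 24.3


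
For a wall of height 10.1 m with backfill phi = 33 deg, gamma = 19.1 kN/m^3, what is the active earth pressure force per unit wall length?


Compute active earth pressure coefficient:
Ka = tan^2(45 - phi/2) = tan^2(28.5) = 0.294801
Compute active force:
Pa = 0.5 * Ka * gamma * H^2
Pa = 0.5 * 0.294801 * 19.1 * 10.1^2
Pa = 287.19 kN/m


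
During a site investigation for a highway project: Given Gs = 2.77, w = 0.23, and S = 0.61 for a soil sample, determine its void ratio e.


Using the relation e = Gs * w / S
e = 2.77 * 0.23 / 0.61
e = 1.0444


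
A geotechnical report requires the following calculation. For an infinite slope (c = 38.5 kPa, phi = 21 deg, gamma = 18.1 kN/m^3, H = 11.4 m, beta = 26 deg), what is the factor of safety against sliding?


Using Fs = c / (gamma*H*sin(beta)*cos(beta)) + tan(phi)/tan(beta)
Cohesion contribution = 38.5 / (18.1*11.4*sin(26)*cos(26))
Cohesion contribution = 0.47356
Friction contribution = tan(21)/tan(26) = 0.787038
Fs = 0.47356 + 0.787038
Fs = 1.261


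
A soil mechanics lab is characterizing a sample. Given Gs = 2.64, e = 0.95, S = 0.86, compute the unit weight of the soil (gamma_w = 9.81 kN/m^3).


Using gamma = gamma_w * (Gs + S*e) / (1 + e)
Numerator: Gs + S*e = 2.64 + 0.86*0.95 = 3.457
Denominator: 1 + e = 1 + 0.95 = 1.95
gamma = 9.81 * 3.457 / 1.95
gamma = 17.391 kN/m^3


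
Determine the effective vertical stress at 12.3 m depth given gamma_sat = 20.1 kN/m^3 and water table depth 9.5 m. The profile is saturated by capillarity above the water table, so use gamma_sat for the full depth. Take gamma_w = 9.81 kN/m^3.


Result: 219.76 kPa

Derivation:
Total stress = gamma_sat * depth
sigma = 20.1 * 12.3 = 247.23 kPa
Pore water pressure u = gamma_w * (depth - d_wt)
u = 9.81 * (12.3 - 9.5) = 27.468 kPa
Effective stress = sigma - u
sigma' = 247.23 - 27.468 = 219.76 kPa


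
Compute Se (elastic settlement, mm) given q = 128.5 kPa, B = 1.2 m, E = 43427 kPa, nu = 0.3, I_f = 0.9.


Using Se = q * B * (1 - nu^2) * I_f / E
1 - nu^2 = 1 - 0.3^2 = 0.91
Se = 128.5 * 1.2 * 0.91 * 0.9 / 43427
Se = 0.002908 m
Convert to mm: Se = 0.002908 * 1000 = 2.908 mm


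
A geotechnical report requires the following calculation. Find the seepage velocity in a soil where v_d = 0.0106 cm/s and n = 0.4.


Using v_s = v_d / n
v_s = 0.0106 / 0.4
v_s = 0.0265 cm/s


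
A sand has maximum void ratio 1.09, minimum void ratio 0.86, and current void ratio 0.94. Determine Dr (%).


Result: 65.22 %

Derivation:
Using Dr = (e_max - e) / (e_max - e_min) * 100
e_max - e = 1.09 - 0.94 = 0.15
e_max - e_min = 1.09 - 0.86 = 0.23
Dr = 0.15 / 0.23 * 100
Dr = 65.22 %


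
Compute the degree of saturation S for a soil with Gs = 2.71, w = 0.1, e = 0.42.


Result: 0.6452

Derivation:
Using S = Gs * w / e
S = 2.71 * 0.1 / 0.42
S = 0.6452


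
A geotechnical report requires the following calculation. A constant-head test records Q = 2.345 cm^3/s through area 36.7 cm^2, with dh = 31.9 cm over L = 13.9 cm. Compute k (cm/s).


Compute hydraulic gradient:
i = dh / L = 31.9 / 13.9 = 2.29496
Then apply Darcy's law:
k = Q / (A * i)
k = 2.345 / (36.7 * 2.29496)
k = 2.345 / 84.2252
k = 0.027842 cm/s


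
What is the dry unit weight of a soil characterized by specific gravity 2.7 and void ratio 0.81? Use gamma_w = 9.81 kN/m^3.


Result: 14.634 kN/m^3

Derivation:
Using gamma_d = Gs * gamma_w / (1 + e)
gamma_d = 2.7 * 9.81 / (1 + 0.81)
gamma_d = 2.7 * 9.81 / 1.81
gamma_d = 14.634 kN/m^3


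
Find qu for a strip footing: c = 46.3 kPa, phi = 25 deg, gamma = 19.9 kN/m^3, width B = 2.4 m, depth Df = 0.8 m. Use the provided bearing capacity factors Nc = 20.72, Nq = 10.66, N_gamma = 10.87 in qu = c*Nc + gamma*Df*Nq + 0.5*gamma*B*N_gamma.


Compute qu = c*Nc + gamma*Df*Nq + 0.5*gamma*B*N_gamma
Term 1: 46.3 * 20.72 = 959.336
Term 2: 19.9 * 0.8 * 10.66 = 169.7072
Term 3: 0.5 * 19.9 * 2.4 * 10.87 = 259.5756
qu = 959.336 + 169.7072 + 259.5756
qu = 1388.62 kPa


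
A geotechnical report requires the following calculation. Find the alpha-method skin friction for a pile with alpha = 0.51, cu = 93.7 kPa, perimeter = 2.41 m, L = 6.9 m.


Using Qs = alpha * cu * perimeter * L
Qs = 0.51 * 93.7 * 2.41 * 6.9
Qs = 794.65 kN


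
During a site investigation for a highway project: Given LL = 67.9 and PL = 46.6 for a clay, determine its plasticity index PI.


Using PI = LL - PL
PI = 67.9 - 46.6
PI = 21.3


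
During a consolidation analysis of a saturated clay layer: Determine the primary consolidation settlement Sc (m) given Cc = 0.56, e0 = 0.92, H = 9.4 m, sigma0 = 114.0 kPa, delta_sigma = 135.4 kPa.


Using Sc = Cc * H / (1 + e0) * log10((sigma0 + delta_sigma) / sigma0)
Stress ratio = (114.0 + 135.4) / 114.0 = 2.18772
log10(2.18772) = 0.339992
Cc * H / (1 + e0) = 0.56 * 9.4 / (1 + 0.92) = 2.74167
Sc = 2.74167 * 0.339992
Sc = 0.9321 m


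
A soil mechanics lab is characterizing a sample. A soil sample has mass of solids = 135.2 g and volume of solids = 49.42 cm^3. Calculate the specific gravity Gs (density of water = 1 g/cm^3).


Using Gs = m_s / (V_s * rho_w)
Since rho_w = 1 g/cm^3:
Gs = 135.2 / 49.42
Gs = 2.736


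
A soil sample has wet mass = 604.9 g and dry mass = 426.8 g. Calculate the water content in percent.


Using w = (m_wet - m_dry) / m_dry * 100
m_wet - m_dry = 604.9 - 426.8 = 178.1 g
w = 178.1 / 426.8 * 100
w = 41.73 %


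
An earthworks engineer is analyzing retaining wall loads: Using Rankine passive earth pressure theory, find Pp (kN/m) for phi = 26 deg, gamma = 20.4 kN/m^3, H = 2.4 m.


Compute passive earth pressure coefficient:
Kp = tan^2(45 + phi/2) = tan^2(58.0) = 2.561071
Compute passive force:
Pp = 0.5 * Kp * gamma * H^2
Pp = 0.5 * 2.561071 * 20.4 * 2.4^2
Pp = 150.47 kN/m


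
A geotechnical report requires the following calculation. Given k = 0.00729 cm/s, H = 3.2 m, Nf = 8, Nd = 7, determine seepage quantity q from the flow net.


Result: 0.0002666 m^3/s per m

Derivation:
Convert k to m/s for unit consistency with H:
k = 0.00729 cm/s = 0.00729 / 100 m/s = 7.29e-05 m/s
Using q = k * H * Nf / Nd
Nf / Nd = 8 / 7 = 1.1429
q = 7.29e-05 * 3.2 * 1.1429
q = 0.0002666 m^3/s per m


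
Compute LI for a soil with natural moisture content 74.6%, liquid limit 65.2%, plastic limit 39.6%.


Result: 1.367

Derivation:
First compute the plasticity index:
PI = LL - PL = 65.2 - 39.6 = 25.6
Then compute the liquidity index:
LI = (w - PL) / PI
LI = (74.6 - 39.6) / 25.6
LI = 1.367


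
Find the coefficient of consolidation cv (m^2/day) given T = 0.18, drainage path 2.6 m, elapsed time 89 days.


Using cv = T * H_dr^2 / t
H_dr^2 = 2.6^2 = 6.76
cv = 0.18 * 6.76 / 89
cv = 0.01367 m^2/day


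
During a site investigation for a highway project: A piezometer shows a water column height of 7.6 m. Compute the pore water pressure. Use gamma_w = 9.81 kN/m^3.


Using u = gamma_w * h_w
u = 9.81 * 7.6
u = 74.56 kPa


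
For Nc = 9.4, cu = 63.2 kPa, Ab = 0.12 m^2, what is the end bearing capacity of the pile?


Using Qb = Nc * cu * Ab
Qb = 9.4 * 63.2 * 0.12
Qb = 71.29 kN


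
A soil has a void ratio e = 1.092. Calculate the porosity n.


Result: 0.522

Derivation:
Using the relation n = e / (1 + e)
n = 1.092 / (1 + 1.092)
n = 1.092 / 2.092
n = 0.522


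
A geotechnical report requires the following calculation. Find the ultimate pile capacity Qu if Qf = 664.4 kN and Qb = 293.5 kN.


Using Qu = Qf + Qb
Qu = 664.4 + 293.5
Qu = 957.9 kN


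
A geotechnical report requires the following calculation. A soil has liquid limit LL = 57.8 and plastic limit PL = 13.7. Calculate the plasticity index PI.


Result: 44.1

Derivation:
Using PI = LL - PL
PI = 57.8 - 13.7
PI = 44.1


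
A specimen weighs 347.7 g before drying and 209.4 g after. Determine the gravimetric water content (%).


Using w = (m_wet - m_dry) / m_dry * 100
m_wet - m_dry = 347.7 - 209.4 = 138.3 g
w = 138.3 / 209.4 * 100
w = 66.05 %


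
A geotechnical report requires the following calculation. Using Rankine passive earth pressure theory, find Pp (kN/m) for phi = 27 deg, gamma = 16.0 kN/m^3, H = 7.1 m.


Compute passive earth pressure coefficient:
Kp = tan^2(45 + phi/2) = tan^2(58.5) = 2.66294
Compute passive force:
Pp = 0.5 * Kp * gamma * H^2
Pp = 0.5 * 2.66294 * 16.0 * 7.1^2
Pp = 1073.91 kN/m


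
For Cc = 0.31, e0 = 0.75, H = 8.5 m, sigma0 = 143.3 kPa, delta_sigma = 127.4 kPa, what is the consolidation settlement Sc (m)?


Using Sc = Cc * H / (1 + e0) * log10((sigma0 + delta_sigma) / sigma0)
Stress ratio = (143.3 + 127.4) / 143.3 = 1.88904
log10(1.88904) = 0.276242
Cc * H / (1 + e0) = 0.31 * 8.5 / (1 + 0.75) = 1.50571
Sc = 1.50571 * 0.276242
Sc = 0.4159 m


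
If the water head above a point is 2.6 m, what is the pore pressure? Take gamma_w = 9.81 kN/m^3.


Result: 25.51 kPa

Derivation:
Using u = gamma_w * h_w
u = 9.81 * 2.6
u = 25.51 kPa


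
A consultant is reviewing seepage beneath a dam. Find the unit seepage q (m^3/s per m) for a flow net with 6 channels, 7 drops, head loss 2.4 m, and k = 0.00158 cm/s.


Result: 3.25e-05 m^3/s per m

Derivation:
Convert k to m/s for unit consistency with H:
k = 0.00158 cm/s = 0.00158 / 100 m/s = 1.58e-05 m/s
Using q = k * H * Nf / Nd
Nf / Nd = 6 / 7 = 0.8571
q = 1.58e-05 * 2.4 * 0.8571
q = 3.25e-05 m^3/s per m


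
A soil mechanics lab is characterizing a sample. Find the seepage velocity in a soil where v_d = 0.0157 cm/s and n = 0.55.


Using v_s = v_d / n
v_s = 0.0157 / 0.55
v_s = 0.02855 cm/s


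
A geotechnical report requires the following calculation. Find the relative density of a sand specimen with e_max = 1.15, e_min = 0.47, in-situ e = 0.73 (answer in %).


Using Dr = (e_max - e) / (e_max - e_min) * 100
e_max - e = 1.15 - 0.73 = 0.42
e_max - e_min = 1.15 - 0.47 = 0.68
Dr = 0.42 / 0.68 * 100
Dr = 61.76 %


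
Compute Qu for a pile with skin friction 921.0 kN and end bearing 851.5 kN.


Using Qu = Qf + Qb
Qu = 921.0 + 851.5
Qu = 1772.5 kN


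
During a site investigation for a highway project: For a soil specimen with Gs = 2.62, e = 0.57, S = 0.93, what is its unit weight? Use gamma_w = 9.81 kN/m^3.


Using gamma = gamma_w * (Gs + S*e) / (1 + e)
Numerator: Gs + S*e = 2.62 + 0.93*0.57 = 3.1501
Denominator: 1 + e = 1 + 0.57 = 1.57
gamma = 9.81 * 3.1501 / 1.57
gamma = 19.683 kN/m^3


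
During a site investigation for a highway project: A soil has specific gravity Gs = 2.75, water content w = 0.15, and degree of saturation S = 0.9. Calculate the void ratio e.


Result: 0.4583

Derivation:
Using the relation e = Gs * w / S
e = 2.75 * 0.15 / 0.9
e = 0.4583


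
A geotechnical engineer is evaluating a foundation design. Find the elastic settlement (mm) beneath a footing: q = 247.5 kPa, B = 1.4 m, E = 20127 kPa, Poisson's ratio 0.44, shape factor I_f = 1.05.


Using Se = q * B * (1 - nu^2) * I_f / E
1 - nu^2 = 1 - 0.44^2 = 0.8064
Se = 247.5 * 1.4 * 0.8064 * 1.05 / 20127
Se = 0.014577 m
Convert to mm: Se = 0.014577 * 1000 = 14.577 mm


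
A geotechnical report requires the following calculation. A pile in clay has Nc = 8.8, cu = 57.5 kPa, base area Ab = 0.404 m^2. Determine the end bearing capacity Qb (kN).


Result: 204.42 kN

Derivation:
Using Qb = Nc * cu * Ab
Qb = 8.8 * 57.5 * 0.404
Qb = 204.42 kN


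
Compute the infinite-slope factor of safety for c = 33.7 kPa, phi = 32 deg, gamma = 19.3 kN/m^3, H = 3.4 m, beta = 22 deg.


Using Fs = c / (gamma*H*sin(beta)*cos(beta)) + tan(phi)/tan(beta)
Cohesion contribution = 33.7 / (19.3*3.4*sin(22)*cos(22))
Cohesion contribution = 1.47861
Friction contribution = tan(32)/tan(22) = 1.54661
Fs = 1.47861 + 1.54661
Fs = 3.025


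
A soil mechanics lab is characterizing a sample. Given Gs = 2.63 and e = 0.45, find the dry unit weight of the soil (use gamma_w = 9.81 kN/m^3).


Using gamma_d = Gs * gamma_w / (1 + e)
gamma_d = 2.63 * 9.81 / (1 + 0.45)
gamma_d = 2.63 * 9.81 / 1.45
gamma_d = 17.793 kN/m^3


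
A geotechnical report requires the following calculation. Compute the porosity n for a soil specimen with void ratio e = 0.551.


Result: 0.3553

Derivation:
Using the relation n = e / (1 + e)
n = 0.551 / (1 + 0.551)
n = 0.551 / 1.551
n = 0.3553


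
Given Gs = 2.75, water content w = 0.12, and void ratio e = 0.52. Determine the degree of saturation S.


Result: 0.6346

Derivation:
Using S = Gs * w / e
S = 2.75 * 0.12 / 0.52
S = 0.6346


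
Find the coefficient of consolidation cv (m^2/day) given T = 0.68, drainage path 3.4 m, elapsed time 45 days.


Using cv = T * H_dr^2 / t
H_dr^2 = 3.4^2 = 11.56
cv = 0.68 * 11.56 / 45
cv = 0.17468 m^2/day


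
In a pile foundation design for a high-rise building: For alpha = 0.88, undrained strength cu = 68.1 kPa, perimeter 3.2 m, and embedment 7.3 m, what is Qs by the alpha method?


Using Qs = alpha * cu * perimeter * L
Qs = 0.88 * 68.1 * 3.2 * 7.3
Qs = 1399.92 kN


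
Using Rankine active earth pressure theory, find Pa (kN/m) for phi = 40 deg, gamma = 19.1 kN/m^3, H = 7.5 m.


Compute active earth pressure coefficient:
Ka = tan^2(45 - phi/2) = tan^2(25.0) = 0.217443
Compute active force:
Pa = 0.5 * Ka * gamma * H^2
Pa = 0.5 * 0.217443 * 19.1 * 7.5^2
Pa = 116.81 kN/m


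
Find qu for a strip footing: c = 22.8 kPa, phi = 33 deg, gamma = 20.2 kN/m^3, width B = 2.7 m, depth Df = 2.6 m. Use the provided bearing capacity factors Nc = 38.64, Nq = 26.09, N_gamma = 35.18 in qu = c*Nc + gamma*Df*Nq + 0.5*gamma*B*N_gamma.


Compute qu = c*Nc + gamma*Df*Nq + 0.5*gamma*B*N_gamma
Term 1: 22.8 * 38.64 = 880.992
Term 2: 20.2 * 2.6 * 26.09 = 1370.2468
Term 3: 0.5 * 20.2 * 2.7 * 35.18 = 959.3586
qu = 880.992 + 1370.2468 + 959.3586
qu = 3210.6 kPa


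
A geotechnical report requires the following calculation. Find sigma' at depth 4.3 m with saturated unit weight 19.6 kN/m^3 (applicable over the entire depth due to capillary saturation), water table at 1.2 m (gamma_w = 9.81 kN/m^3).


Total stress = gamma_sat * depth
sigma = 19.6 * 4.3 = 84.28 kPa
Pore water pressure u = gamma_w * (depth - d_wt)
u = 9.81 * (4.3 - 1.2) = 30.411 kPa
Effective stress = sigma - u
sigma' = 84.28 - 30.411 = 53.87 kPa


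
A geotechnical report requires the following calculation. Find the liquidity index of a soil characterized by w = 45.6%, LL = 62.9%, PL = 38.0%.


First compute the plasticity index:
PI = LL - PL = 62.9 - 38.0 = 24.9
Then compute the liquidity index:
LI = (w - PL) / PI
LI = (45.6 - 38.0) / 24.9
LI = 0.305
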